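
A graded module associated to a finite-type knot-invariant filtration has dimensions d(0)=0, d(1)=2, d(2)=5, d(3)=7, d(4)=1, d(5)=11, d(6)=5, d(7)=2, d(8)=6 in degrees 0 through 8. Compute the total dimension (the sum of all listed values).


Total dimension = d(0) + d(1) + ... + d(8)
= 0 + 2 + 5 + 7 + 1 + 11 + 5 + 2 + 6
= 39

39


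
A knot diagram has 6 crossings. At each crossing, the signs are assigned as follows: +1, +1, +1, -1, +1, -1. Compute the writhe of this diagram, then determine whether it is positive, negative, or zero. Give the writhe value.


Step 1: Count positive crossings (+1).
Positive crossings: 4
Step 2: Count negative crossings (-1).
Negative crossings: 2
Step 3: Writhe = (positive) - (negative)
w = 4 - 2 = 2
Step 4: |w| = 2, and w is positive

2


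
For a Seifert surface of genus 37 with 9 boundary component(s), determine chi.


chi = 2 - 2g - b
= 2 - 2*37 - 9
= 2 - 74 - 9 = -81

-81


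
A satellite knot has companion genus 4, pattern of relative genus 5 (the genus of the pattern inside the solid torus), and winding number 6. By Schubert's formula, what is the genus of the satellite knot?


Schubert: g(satellite) = g_rel(pattern) + |winding| * g(companion),
where g_rel(pattern) is the genus of the pattern relative to the solid torus.
= 5 + 6 * 4
= 5 + 24 = 29

29


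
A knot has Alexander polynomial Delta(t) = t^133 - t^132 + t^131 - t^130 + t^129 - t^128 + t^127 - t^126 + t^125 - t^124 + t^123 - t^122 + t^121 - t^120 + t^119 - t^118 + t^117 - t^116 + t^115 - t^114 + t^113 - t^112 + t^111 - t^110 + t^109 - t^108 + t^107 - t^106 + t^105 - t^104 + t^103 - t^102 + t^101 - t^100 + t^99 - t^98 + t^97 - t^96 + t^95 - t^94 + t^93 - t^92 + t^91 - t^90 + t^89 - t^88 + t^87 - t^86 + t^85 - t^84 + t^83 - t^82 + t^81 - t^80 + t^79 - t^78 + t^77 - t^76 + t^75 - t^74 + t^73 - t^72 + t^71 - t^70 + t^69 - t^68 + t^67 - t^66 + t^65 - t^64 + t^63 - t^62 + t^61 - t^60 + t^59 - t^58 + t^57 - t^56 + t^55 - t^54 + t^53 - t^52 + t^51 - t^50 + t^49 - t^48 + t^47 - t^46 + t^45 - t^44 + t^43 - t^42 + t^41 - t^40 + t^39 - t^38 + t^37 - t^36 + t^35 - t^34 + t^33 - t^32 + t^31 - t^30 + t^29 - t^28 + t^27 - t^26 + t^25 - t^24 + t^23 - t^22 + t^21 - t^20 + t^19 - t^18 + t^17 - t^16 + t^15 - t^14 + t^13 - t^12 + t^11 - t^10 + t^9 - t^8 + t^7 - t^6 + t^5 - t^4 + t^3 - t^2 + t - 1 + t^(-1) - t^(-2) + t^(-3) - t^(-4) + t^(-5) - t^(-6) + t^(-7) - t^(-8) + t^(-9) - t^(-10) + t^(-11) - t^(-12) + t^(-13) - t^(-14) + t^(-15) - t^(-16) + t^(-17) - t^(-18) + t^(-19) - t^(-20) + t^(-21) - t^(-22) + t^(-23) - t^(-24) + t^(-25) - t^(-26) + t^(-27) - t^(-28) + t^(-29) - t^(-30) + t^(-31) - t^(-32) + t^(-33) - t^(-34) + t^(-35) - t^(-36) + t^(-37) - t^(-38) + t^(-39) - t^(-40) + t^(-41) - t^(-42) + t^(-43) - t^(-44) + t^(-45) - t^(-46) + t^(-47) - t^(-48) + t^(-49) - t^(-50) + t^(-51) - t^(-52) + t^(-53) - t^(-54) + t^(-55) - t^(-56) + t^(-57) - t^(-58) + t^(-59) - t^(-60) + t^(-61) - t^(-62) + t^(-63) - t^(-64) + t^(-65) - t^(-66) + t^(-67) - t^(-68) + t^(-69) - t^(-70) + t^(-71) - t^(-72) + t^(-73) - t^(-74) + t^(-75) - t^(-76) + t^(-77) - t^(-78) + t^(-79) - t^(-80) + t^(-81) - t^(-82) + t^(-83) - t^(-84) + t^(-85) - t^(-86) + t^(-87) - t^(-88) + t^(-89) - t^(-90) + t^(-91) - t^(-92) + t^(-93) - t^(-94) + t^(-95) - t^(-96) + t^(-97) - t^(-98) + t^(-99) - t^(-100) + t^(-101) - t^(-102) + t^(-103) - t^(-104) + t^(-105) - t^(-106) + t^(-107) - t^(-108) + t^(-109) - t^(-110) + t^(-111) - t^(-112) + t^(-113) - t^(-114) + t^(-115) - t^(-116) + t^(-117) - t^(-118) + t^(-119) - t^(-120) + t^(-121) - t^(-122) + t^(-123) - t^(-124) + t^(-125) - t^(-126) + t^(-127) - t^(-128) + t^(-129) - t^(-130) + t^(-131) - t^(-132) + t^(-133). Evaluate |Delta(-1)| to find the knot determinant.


Step 1: The polynomial has 267 terms with alternating signs, exponents from 133 down to -133.
Step 2: Substitute t = -1. The i-th term has coefficient (-1)^i and exponent (m-i),
  so its value is (-1)^i * (-1)^(m-i) = (-1)^m = -1 for every i.
Step 3: All 267 terms equal -1, so Delta(-1) = 267 * (-1) = -267
Step 4: |Delta(-1)| = 267

267


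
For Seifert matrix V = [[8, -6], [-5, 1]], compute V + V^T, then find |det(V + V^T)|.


Step 1: Form V + V^T where V = [[8, -6], [-5, 1]]
  V^T = [[8, -5], [-6, 1]]
  V + V^T = [[16, -11], [-11, 2]]
Step 2: det(V + V^T) = 16*2 - (-11)*(-11)
  = 32 - 121 = -89
Step 3: Knot determinant = |det(V + V^T)| = |-89| = 89

89


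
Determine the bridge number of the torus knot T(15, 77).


The bridge number of T(p,q) is min(p,q).
min(15, 77) = 15

15


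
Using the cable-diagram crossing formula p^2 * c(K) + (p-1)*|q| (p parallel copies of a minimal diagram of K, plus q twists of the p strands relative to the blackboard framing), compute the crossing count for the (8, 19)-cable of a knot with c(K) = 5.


Step 1: Each of the c(K) crossings of the companion diagram becomes p*p = p^2 crossings among the p parallel strands, and each of the |q| twists s_1 s_2 ... s_(p-1) adds (p-1) crossings.
  Crossings = p^2 * c(K) + (p-1)*|q|
Step 2: = 8^2 * 5 + (8-1)*19
Step 3: = 64*5 + 7*19
Step 4: = 320 + 133 = 453

453


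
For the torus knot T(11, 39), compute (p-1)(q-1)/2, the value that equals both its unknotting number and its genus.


For a torus knot T(p,q), both the unknotting number and genus equal (p-1)(q-1)/2.
= (11-1)(39-1)/2
= 10*38/2
= 380/2 = 190

190


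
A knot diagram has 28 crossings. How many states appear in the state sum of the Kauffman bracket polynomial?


Each crossing contributes 2 choices (A-smoothing or B-smoothing).
Total states = 2^28 = 268435456

268435456


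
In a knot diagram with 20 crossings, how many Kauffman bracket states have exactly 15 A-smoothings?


We choose which 15 of 20 crossings get A-smoothings.
C(20, 15) = 20! / (15! * 5!)
= 15504

15504


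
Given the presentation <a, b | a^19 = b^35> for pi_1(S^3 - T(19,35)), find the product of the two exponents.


The relation is a^19 = b^35.
Product of exponents = 19 * 35
= 665

665


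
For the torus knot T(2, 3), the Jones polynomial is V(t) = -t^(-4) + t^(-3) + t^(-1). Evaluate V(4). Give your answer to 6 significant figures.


Substituting t = 4 into V(t) = -t^(-4) + t^(-3) + t^(-1):
  (-)t^(-4) = -0.00390625
  (+)t^(-3) = 0.015625
  (+)t^(-1) = 0.25
Sum = (-0.00390625) + (0.015625) + (0.25)
= 0.26171875
Rounded to 6 significant figures: 0.261719

0.261719


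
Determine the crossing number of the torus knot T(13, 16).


For a torus knot T(p, q) with gcd(p,q)=1,
the crossing number is min(p*(q-1), q*(p-1)).
p*(q-1) = 13*15 = 195
q*(p-1) = 16*12 = 192
min(195, 192) = 192

192


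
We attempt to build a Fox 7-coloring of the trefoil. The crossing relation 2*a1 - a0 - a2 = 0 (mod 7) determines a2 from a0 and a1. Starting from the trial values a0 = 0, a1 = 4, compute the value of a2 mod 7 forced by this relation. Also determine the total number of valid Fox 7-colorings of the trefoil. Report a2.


Step 1: Apply the given crossing relation 2*a1 - a0 - a2 = 0 (mod 7).
  a2 = 2*a1 - a0 mod 7
  a2 = 2*4 - 0 mod 7
  a2 = 8 - 0 mod 7
  a2 = 8 mod 7 = 1
Step 2: The trefoil has determinant 3.
  Number of Fox p-colorings (p prime) is p^2 if p = 3, else p.
  Since 7 does not divide 3, only trivial (constant) colorings exist.
  (So the trial a0 = 0, a1 = 4 with a0 != a1 does NOT extend to a valid coloring of the whole trefoil: the other two crossing relations require 3*(a1 - a0) = 0 (mod 7), which fails.)
  Total colorings = 7
Step 3: a2 = 1, total Fox 7-colorings = 7

1


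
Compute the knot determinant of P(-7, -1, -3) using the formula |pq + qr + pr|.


Step 1: Compute pq + qr + pr.
pq = (-7)*(-1) = 7
qr = (-1)*(-3) = 3
pr = (-7)*(-3) = 21
pq + qr + pr = 7 + 3 + 21 = 31
Step 2: Take absolute value.
det(P(-7,-1,-3)) = |31| = 31

31


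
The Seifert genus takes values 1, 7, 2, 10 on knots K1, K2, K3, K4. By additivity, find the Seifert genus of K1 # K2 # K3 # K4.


The Seifert genus is additive under connected sum.
Seifert genus(K1 # K2 # K3 # K4) = (1) + (7) + (2) + (10)
= 20

20


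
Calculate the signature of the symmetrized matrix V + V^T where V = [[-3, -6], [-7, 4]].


Step 1: V + V^T = [[-6, -13], [-13, 8]]
Step 2: trace = 2, det = -217
Step 3: Discriminant = 2^2 - 4*(-217) = 872
Step 4: Eigenvalues: 15.7648, -13.7648
Step 5: Signature = (# positive eigenvalues) - (# negative eigenvalues) = 0

0


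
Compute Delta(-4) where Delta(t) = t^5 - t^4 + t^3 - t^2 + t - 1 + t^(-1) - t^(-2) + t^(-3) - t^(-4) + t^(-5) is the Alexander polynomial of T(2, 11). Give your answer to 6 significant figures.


Substituting t = -4 into Delta(t) = t^5 - t^4 + t^3 - t^2 + t - 1 + t^(-1) - t^(-2) + t^(-3) - t^(-4) + t^(-5):
Term values: (-1024) + (-256) + (-64) + (-16) + (-4) + (-1) + (-0.25) + (-0.0625) + (-0.015625) + (-0.00390625) + (-0.000976562)
Sum = -1365.333008
Rounded to 6 significant figures: -1365.33

-1365.33


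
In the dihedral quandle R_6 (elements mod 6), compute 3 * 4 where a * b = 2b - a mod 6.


3 * 4 = 2*4 - 3 mod 6
= 8 - 3 mod 6
= 5 mod 6 = 5

5


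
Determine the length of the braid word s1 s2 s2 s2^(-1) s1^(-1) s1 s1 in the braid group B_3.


The word length counts the number of generators (including inverses).
Listing each generator: s1, s2, s2, s2^(-1), s1^(-1), s1, s1
There are 7 generators in this braid word.

7


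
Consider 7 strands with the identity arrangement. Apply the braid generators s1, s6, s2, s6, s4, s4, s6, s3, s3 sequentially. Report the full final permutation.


Starting with identity [1, 2, 3, 4, 5, 6, 7].
Apply generators in sequence:
  After s1: [2, 1, 3, 4, 5, 6, 7]
  After s6: [2, 1, 3, 4, 5, 7, 6]
  After s2: [2, 3, 1, 4, 5, 7, 6]
  After s6: [2, 3, 1, 4, 5, 6, 7]
  After s4: [2, 3, 1, 5, 4, 6, 7]
  After s4: [2, 3, 1, 4, 5, 6, 7]
  After s6: [2, 3, 1, 4, 5, 7, 6]
  After s3: [2, 3, 4, 1, 5, 7, 6]
  After s3: [2, 3, 1, 4, 5, 7, 6]
Final permutation: [2, 3, 1, 4, 5, 7, 6]

[2, 3, 1, 4, 5, 7, 6]


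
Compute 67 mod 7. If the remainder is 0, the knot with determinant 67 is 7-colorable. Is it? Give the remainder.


Step 1: A knot is p-colorable if and only if p divides its determinant.
Step 2: Compute 67 mod 7.
67 = 9 * 7 + 4
Step 3: 67 mod 7 = 4
Step 4: The knot is 7-colorable: no

4


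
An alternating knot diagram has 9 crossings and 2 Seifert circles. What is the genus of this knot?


For alternating knots, g = (c - s + 1)/2.
= (9 - 2 + 1)/2
= 8/2 = 4

4


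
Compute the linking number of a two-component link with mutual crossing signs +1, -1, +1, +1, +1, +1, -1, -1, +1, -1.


Step 1: Count positive crossings: 6
Step 2: Count negative crossings: 4
Step 3: Sum of signs = 6 - 4 = 2
Step 4: Linking number = sum/2 = 2/2 = 1

1


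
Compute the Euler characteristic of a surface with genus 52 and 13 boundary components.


chi = 2 - 2g - b
= 2 - 2*52 - 13
= 2 - 104 - 13 = -115

-115


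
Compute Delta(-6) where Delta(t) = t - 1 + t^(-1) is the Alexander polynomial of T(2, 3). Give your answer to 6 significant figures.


Substituting t = -6 into Delta(t) = t - 1 + t^(-1):
Term values: (-6) + (-1) + (-0.166667)
Sum = -7.166666667
Rounded to 6 significant figures: -7.16667

-7.16667


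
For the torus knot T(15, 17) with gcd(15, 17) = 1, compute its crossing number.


For a torus knot T(p, q) with gcd(p,q)=1,
the crossing number is min(p*(q-1), q*(p-1)).
p*(q-1) = 15*16 = 240
q*(p-1) = 17*14 = 238
min(240, 238) = 238

238


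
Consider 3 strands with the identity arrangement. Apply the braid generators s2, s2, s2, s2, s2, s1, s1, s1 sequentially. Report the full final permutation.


Starting with identity [1, 2, 3].
Apply generators in sequence:
  After s2: [1, 3, 2]
  After s2: [1, 2, 3]
  After s2: [1, 3, 2]
  After s2: [1, 2, 3]
  After s2: [1, 3, 2]
  After s1: [3, 1, 2]
  After s1: [1, 3, 2]
  After s1: [3, 1, 2]
Final permutation: [3, 1, 2]

[3, 1, 2]


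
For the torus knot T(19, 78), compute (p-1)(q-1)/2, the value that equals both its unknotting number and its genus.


For a torus knot T(p,q), both the unknotting number and genus equal (p-1)(q-1)/2.
= (19-1)(78-1)/2
= 18*77/2
= 1386/2 = 693

693


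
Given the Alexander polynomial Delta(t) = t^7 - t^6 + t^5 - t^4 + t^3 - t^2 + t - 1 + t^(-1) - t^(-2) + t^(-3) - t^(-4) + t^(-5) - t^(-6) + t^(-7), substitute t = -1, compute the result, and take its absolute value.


Step 1: The polynomial has 15 terms with alternating signs, exponents from 7 down to -7.
Step 2: Substitute t = -1. The i-th term has coefficient (-1)^i and exponent (m-i),
  so its value is (-1)^i * (-1)^(m-i) = (-1)^m = -1 for every i.
Step 3: All 15 terms equal -1, so Delta(-1) = 15 * (-1) = -15
Step 4: |Delta(-1)| = 15

15


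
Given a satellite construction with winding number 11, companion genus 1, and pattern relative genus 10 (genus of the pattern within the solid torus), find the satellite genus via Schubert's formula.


Schubert: g(satellite) = g_rel(pattern) + |winding| * g(companion),
where g_rel(pattern) is the genus of the pattern relative to the solid torus.
= 10 + 11 * 1
= 10 + 11 = 21

21


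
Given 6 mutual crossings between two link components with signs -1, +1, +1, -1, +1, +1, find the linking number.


Step 1: Count positive crossings: 4
Step 2: Count negative crossings: 2
Step 3: Sum of signs = 4 - 2 = 2
Step 4: Linking number = sum/2 = 2/2 = 1

1


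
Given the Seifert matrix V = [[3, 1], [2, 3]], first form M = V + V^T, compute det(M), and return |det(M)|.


Step 1: Form V + V^T where V = [[3, 1], [2, 3]]
  V^T = [[3, 2], [1, 3]]
  V + V^T = [[6, 3], [3, 6]]
Step 2: det(V + V^T) = 6*6 - 3*3
  = 36 - 9 = 27
Step 3: Knot determinant = |det(V + V^T)| = |27| = 27

27


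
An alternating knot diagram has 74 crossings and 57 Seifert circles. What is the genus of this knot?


For alternating knots, g = (c - s + 1)/2.
= (74 - 57 + 1)/2
= 18/2 = 9

9


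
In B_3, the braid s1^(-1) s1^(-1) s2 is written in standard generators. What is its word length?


The word length counts the number of generators (including inverses).
Listing each generator: s1^(-1), s1^(-1), s2
There are 3 generators in this braid word.

3


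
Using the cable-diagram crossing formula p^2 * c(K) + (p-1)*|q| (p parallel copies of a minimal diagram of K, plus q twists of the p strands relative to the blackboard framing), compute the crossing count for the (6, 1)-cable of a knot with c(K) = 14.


Step 1: Each of the c(K) crossings of the companion diagram becomes p*p = p^2 crossings among the p parallel strands, and each of the |q| twists s_1 s_2 ... s_(p-1) adds (p-1) crossings.
  Crossings = p^2 * c(K) + (p-1)*|q|
Step 2: = 6^2 * 14 + (6-1)*1
Step 3: = 36*14 + 5*1
Step 4: = 504 + 5 = 509

509


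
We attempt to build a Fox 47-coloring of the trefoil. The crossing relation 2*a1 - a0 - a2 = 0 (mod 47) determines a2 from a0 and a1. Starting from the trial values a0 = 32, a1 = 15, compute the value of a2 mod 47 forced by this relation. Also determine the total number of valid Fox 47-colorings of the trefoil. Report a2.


Step 1: Apply the given crossing relation 2*a1 - a0 - a2 = 0 (mod 47).
  a2 = 2*a1 - a0 mod 47
  a2 = 2*15 - 32 mod 47
  a2 = 30 - 32 mod 47
  a2 = -2 mod 47 = 45
Step 2: The trefoil has determinant 3.
  Number of Fox p-colorings (p prime) is p^2 if p = 3, else p.
  Since 47 does not divide 3, only trivial (constant) colorings exist.
  (So the trial a0 = 32, a1 = 15 with a0 != a1 does NOT extend to a valid coloring of the whole trefoil: the other two crossing relations require 3*(a1 - a0) = 0 (mod 47), which fails.)
  Total colorings = 47
Step 3: a2 = 45, total Fox 47-colorings = 47

45


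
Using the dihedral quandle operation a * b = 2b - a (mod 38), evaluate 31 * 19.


31 * 19 = 2*19 - 31 mod 38
= 38 - 31 mod 38
= 7 mod 38 = 7

7


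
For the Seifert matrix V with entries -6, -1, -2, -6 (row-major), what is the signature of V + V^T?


Step 1: V + V^T = [[-12, -3], [-3, -12]]
Step 2: trace = -24, det = 135
Step 3: Discriminant = (-24)^2 - 4*135 = 36
Step 4: Eigenvalues: -9, -15
Step 5: Signature = (# positive eigenvalues) - (# negative eigenvalues) = -2

-2


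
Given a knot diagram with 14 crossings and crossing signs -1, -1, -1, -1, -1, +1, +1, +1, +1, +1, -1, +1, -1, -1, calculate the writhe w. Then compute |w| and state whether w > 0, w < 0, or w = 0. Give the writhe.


Step 1: Count positive crossings (+1).
Positive crossings: 6
Step 2: Count negative crossings (-1).
Negative crossings: 8
Step 3: Writhe = (positive) - (negative)
w = 6 - 8 = -2
Step 4: |w| = 2, and w is negative

-2


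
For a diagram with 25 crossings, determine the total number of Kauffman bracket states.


Each crossing contributes 2 choices (A-smoothing or B-smoothing).
Total states = 2^25 = 33554432

33554432


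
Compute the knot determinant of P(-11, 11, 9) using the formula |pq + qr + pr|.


Step 1: Compute pq + qr + pr.
pq = (-11)*11 = -121
qr = 11*9 = 99
pr = (-11)*9 = -99
pq + qr + pr = -121 + 99 + (-99) = -121
Step 2: Take absolute value.
det(P(-11,11,9)) = |-121| = 121

121


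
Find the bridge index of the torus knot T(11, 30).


The bridge number of T(p,q) is min(p,q).
min(11, 30) = 11

11


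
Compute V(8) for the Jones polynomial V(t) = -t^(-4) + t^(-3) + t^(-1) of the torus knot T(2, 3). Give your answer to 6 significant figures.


Substituting t = 8 into V(t) = -t^(-4) + t^(-3) + t^(-1):
  (-)t^(-4) = -0.000244141
  (+)t^(-3) = 0.00195312
  (+)t^(-1) = 0.125
Sum = (-0.000244141) + (0.00195312) + (0.125)
= 0.1267089844
Rounded to 6 significant figures: 0.126709

0.126709


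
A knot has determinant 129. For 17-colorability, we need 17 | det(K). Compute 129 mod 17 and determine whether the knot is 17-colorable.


Step 1: A knot is p-colorable if and only if p divides its determinant.
Step 2: Compute 129 mod 17.
129 = 7 * 17 + 10
Step 3: 129 mod 17 = 10
Step 4: The knot is 17-colorable: no

10


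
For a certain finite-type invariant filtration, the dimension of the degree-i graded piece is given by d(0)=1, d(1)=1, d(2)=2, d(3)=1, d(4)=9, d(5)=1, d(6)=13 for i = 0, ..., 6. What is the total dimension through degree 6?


Total dimension = d(0) + d(1) + ... + d(6)
= 1 + 1 + 2 + 1 + 9 + 1 + 13
= 28

28


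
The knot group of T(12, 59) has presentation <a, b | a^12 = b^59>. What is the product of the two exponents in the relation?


The relation is a^12 = b^59.
Product of exponents = 12 * 59
= 708

708


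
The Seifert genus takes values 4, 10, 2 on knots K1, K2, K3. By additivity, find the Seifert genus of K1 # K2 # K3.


The Seifert genus is additive under connected sum.
Seifert genus(K1 # K2 # K3) = (4) + (10) + (2)
= 16

16


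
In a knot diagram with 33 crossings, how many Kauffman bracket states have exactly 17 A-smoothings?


We choose which 17 of 33 crossings get A-smoothings.
C(33, 17) = 33! / (17! * 16!)
= 1166803110

1166803110


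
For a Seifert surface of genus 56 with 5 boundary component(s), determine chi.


chi = 2 - 2g - b
= 2 - 2*56 - 5
= 2 - 112 - 5 = -115

-115


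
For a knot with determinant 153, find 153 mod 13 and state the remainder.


Step 1: A knot is p-colorable if and only if p divides its determinant.
Step 2: Compute 153 mod 13.
153 = 11 * 13 + 10
Step 3: 153 mod 13 = 10
Step 4: The knot is 13-colorable: no

10


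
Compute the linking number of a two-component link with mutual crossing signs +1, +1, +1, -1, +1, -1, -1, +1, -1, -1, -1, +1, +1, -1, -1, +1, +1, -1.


Step 1: Count positive crossings: 9
Step 2: Count negative crossings: 9
Step 3: Sum of signs = 9 - 9 = 0
Step 4: Linking number = sum/2 = 0/2 = 0

0


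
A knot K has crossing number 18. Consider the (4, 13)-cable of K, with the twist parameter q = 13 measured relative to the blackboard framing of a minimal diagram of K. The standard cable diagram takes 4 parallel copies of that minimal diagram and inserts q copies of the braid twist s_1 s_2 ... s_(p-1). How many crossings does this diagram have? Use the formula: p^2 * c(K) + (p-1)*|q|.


Step 1: Each of the c(K) crossings of the companion diagram becomes p*p = p^2 crossings among the p parallel strands, and each of the |q| twists s_1 s_2 ... s_(p-1) adds (p-1) crossings.
  Crossings = p^2 * c(K) + (p-1)*|q|
Step 2: = 4^2 * 18 + (4-1)*13
Step 3: = 16*18 + 3*13
Step 4: = 288 + 39 = 327

327


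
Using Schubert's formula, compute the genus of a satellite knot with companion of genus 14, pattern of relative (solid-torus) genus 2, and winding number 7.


Schubert: g(satellite) = g_rel(pattern) + |winding| * g(companion),
where g_rel(pattern) is the genus of the pattern relative to the solid torus.
= 2 + 7 * 14
= 2 + 98 = 100

100


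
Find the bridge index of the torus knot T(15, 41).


The bridge number of T(p,q) is min(p,q).
min(15, 41) = 15

15


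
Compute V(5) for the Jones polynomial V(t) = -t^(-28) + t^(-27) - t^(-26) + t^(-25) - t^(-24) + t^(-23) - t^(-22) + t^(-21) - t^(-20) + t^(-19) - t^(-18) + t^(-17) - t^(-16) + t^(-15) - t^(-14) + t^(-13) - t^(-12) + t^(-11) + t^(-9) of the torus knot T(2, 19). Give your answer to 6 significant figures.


Substituting t = 5 into V(t) = -t^(-28) + t^(-27) - t^(-26) + t^(-25) - t^(-24) + t^(-23) - t^(-22) + t^(-21) - t^(-20) + t^(-19) - t^(-18) + t^(-17) - t^(-16) + t^(-15) - t^(-14) + t^(-13) - t^(-12) + t^(-11) + t^(-9):
  (-)t^(-28) = -2.68435e-20
  (+)t^(-27) = 1.34218e-19
  (-)t^(-26) = -6.71089e-19
  (+)t^(-25) = 3.35544e-18
  (-)t^(-24) = -1.67772e-17
  (+)t^(-23) = 8.38861e-17
  (-)t^(-22) = -4.1943e-16
  (+)t^(-21) = 2.09715e-15
  (-)t^(-20) = -1.04858e-14
  (+)t^(-19) = 5.24288e-14
  (-)t^(-18) = -2.62144e-13
  (+)t^(-17) = 1.31072e-12
  (-)t^(-16) = -6.5536e-12
  (+)t^(-15) = 3.2768e-11
  (-)t^(-14) = -1.6384e-10
  (+)t^(-13) = 8.192e-10
  (-)t^(-12) = -4.096e-09
  (+)t^(-11) = 2.048e-08
  (+)t^(-9) = 5.12e-07
Sum = (-2.68435e-20) + (1.34218e-19) + (-6.71089e-19) + (3.35544e-18) + (-1.67772e-17) + (8.38861e-17) + (-4.1943e-16) + (2.09715e-15) + (-1.04858e-14) + (5.24288e-14) + (-2.62144e-13) + (1.31072e-12) + (-6.5536e-12) + (3.2768e-11) + (-1.6384e-10) + (8.192e-10) + (-4.096e-09) + (2.048e-08) + (5.12e-07)
= 5.290666667e-07
Rounded to 6 significant figures: 5.29067e-07

5.29067e-07


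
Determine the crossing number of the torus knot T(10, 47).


For a torus knot T(p, q) with gcd(p,q)=1,
the crossing number is min(p*(q-1), q*(p-1)).
p*(q-1) = 10*46 = 460
q*(p-1) = 47*9 = 423
min(460, 423) = 423

423


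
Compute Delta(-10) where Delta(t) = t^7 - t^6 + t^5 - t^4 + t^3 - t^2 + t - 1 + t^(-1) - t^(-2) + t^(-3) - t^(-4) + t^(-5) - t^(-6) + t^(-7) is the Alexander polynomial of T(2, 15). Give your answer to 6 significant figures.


Substituting t = -10 into Delta(t) = t^7 - t^6 + t^5 - t^4 + t^3 - t^2 + t - 1 + t^(-1) - t^(-2) + t^(-3) - t^(-4) + t^(-5) - t^(-6) + t^(-7):
Term values: (-10000000) + (-1000000) + (-100000) + (-10000) + (-1000) + (-100) + (-10) + (-1) + (-0.1) + (-0.01) + (-0.001) + (-0.0001) + (-1e-05) + (-1e-06) + (-1e-07)
Sum = -11111111.11
Rounded to 6 significant figures: -1.11111e+07

-1.11111e+07


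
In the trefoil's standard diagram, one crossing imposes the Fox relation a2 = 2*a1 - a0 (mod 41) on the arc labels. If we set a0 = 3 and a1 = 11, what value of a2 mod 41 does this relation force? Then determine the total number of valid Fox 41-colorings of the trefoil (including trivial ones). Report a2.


Step 1: Apply the given crossing relation 2*a1 - a0 - a2 = 0 (mod 41).
  a2 = 2*a1 - a0 mod 41
  a2 = 2*11 - 3 mod 41
  a2 = 22 - 3 mod 41
  a2 = 19 mod 41 = 19
Step 2: The trefoil has determinant 3.
  Number of Fox p-colorings (p prime) is p^2 if p = 3, else p.
  Since 41 does not divide 3, only trivial (constant) colorings exist.
  (So the trial a0 = 3, a1 = 11 with a0 != a1 does NOT extend to a valid coloring of the whole trefoil: the other two crossing relations require 3*(a1 - a0) = 0 (mod 41), which fails.)
  Total colorings = 41
Step 3: a2 = 19, total Fox 41-colorings = 41

19


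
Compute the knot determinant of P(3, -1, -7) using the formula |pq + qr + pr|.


Step 1: Compute pq + qr + pr.
pq = 3*(-1) = -3
qr = (-1)*(-7) = 7
pr = 3*(-7) = -21
pq + qr + pr = -3 + 7 + (-21) = -17
Step 2: Take absolute value.
det(P(3,-1,-7)) = |-17| = 17

17


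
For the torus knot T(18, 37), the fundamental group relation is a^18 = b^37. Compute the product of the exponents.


The relation is a^18 = b^37.
Product of exponents = 18 * 37
= 666

666


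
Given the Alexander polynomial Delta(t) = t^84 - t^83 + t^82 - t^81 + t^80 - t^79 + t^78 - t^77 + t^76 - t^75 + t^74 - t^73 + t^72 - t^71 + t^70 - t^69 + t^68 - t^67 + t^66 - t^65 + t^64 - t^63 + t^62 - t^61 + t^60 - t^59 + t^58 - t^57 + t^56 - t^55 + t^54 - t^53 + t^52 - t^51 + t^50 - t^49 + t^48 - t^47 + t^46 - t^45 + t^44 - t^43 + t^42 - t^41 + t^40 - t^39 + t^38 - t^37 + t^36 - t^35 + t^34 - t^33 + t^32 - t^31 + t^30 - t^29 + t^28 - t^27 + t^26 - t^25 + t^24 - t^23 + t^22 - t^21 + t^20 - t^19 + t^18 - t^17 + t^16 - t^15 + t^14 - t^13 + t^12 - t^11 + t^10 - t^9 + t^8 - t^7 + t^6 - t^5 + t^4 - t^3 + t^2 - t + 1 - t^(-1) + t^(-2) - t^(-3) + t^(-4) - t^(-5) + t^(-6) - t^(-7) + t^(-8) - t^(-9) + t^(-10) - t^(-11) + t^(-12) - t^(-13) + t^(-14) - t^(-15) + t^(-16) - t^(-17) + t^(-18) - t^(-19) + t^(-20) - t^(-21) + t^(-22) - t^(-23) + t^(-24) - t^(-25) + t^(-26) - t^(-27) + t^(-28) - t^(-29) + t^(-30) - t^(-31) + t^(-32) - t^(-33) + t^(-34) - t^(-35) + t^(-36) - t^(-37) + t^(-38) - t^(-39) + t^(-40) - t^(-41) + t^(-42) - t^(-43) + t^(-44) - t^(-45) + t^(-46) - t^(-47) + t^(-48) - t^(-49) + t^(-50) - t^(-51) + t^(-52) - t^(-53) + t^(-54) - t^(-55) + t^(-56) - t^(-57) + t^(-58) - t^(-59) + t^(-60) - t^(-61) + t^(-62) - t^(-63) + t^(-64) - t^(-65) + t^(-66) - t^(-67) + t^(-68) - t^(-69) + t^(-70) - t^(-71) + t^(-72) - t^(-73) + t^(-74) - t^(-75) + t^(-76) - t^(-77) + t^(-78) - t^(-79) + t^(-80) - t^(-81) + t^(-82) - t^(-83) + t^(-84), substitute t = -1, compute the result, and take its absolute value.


Step 1: The polynomial has 169 terms with alternating signs, exponents from 84 down to -84.
Step 2: Substitute t = -1. The i-th term has coefficient (-1)^i and exponent (m-i),
  so its value is (-1)^i * (-1)^(m-i) = (-1)^m = 1 for every i.
Step 3: All 169 terms equal 1, so Delta(-1) = 169 * (1) = 169
Step 4: |Delta(-1)| = 169

169


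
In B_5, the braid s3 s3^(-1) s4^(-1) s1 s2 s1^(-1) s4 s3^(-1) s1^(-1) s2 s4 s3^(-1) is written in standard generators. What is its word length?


The word length counts the number of generators (including inverses).
Listing each generator: s3, s3^(-1), s4^(-1), s1, s2, s1^(-1), s4, s3^(-1), s1^(-1), s2, s4, s3^(-1)
There are 12 generators in this braid word.

12


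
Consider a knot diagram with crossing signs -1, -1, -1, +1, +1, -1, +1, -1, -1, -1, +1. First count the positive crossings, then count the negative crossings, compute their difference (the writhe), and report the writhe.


Step 1: Count positive crossings (+1).
Positive crossings: 4
Step 2: Count negative crossings (-1).
Negative crossings: 7
Step 3: Writhe = (positive) - (negative)
w = 4 - 7 = -3
Step 4: |w| = 3, and w is negative

-3


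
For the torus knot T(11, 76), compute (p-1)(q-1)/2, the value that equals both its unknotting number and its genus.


For a torus knot T(p,q), both the unknotting number and genus equal (p-1)(q-1)/2.
= (11-1)(76-1)/2
= 10*75/2
= 750/2 = 375

375


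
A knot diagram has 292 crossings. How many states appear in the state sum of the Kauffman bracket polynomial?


Each crossing contributes 2 choices (A-smoothing or B-smoothing).
Total states = 2^292 = 7957171782556586274486115970349133441607298412757563479047423630290551952200534008528896

7957171782556586274486115970349133441607298412757563479047423630290551952200534008528896


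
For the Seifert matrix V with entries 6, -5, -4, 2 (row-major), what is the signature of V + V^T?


Step 1: V + V^T = [[12, -9], [-9, 4]]
Step 2: trace = 16, det = -33
Step 3: Discriminant = 16^2 - 4*(-33) = 388
Step 4: Eigenvalues: 17.8489, -1.84886
Step 5: Signature = (# positive eigenvalues) - (# negative eigenvalues) = 0

0


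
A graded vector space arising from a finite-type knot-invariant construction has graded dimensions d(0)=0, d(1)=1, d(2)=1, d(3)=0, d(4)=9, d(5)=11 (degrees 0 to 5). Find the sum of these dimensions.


Total dimension = d(0) + d(1) + ... + d(5)
= 0 + 1 + 1 + 0 + 9 + 11
= 22

22


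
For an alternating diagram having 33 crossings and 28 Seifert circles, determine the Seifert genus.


For alternating knots, g = (c - s + 1)/2.
= (33 - 28 + 1)/2
= 6/2 = 3

3


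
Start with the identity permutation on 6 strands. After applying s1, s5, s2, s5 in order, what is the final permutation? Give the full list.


Starting with identity [1, 2, 3, 4, 5, 6].
Apply generators in sequence:
  After s1: [2, 1, 3, 4, 5, 6]
  After s5: [2, 1, 3, 4, 6, 5]
  After s2: [2, 3, 1, 4, 6, 5]
  After s5: [2, 3, 1, 4, 5, 6]
Final permutation: [2, 3, 1, 4, 5, 6]

[2, 3, 1, 4, 5, 6]


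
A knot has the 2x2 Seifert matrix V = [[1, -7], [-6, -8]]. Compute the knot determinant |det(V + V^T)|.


Step 1: Form V + V^T where V = [[1, -7], [-6, -8]]
  V^T = [[1, -6], [-7, -8]]
  V + V^T = [[2, -13], [-13, -16]]
Step 2: det(V + V^T) = 2*(-16) - (-13)*(-13)
  = -32 - 169 = -201
Step 3: Knot determinant = |det(V + V^T)| = |-201| = 201

201


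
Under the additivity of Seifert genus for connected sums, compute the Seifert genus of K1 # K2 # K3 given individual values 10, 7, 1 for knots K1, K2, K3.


The Seifert genus is additive under connected sum.
Seifert genus(K1 # K2 # K3) = (10) + (7) + (1)
= 18

18


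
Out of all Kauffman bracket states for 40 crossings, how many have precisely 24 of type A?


We choose which 24 of 40 crossings get A-smoothings.
C(40, 24) = 40! / (24! * 16!)
= 62852101650

62852101650


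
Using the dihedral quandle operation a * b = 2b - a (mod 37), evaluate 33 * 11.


33 * 11 = 2*11 - 33 mod 37
= 22 - 33 mod 37
= -11 mod 37 = 26

26


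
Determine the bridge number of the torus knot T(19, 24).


The bridge number of T(p,q) is min(p,q).
min(19, 24) = 19

19


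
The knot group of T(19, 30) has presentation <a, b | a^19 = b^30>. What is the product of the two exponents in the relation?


The relation is a^19 = b^30.
Product of exponents = 19 * 30
= 570

570


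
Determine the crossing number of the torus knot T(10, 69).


For a torus knot T(p, q) with gcd(p,q)=1,
the crossing number is min(p*(q-1), q*(p-1)).
p*(q-1) = 10*68 = 680
q*(p-1) = 69*9 = 621
min(680, 621) = 621

621


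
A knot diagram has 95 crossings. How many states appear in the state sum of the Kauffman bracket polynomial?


Each crossing contributes 2 choices (A-smoothing or B-smoothing).
Total states = 2^95 = 39614081257132168796771975168

39614081257132168796771975168


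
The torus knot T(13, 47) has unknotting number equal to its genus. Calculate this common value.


For a torus knot T(p,q), both the unknotting number and genus equal (p-1)(q-1)/2.
= (13-1)(47-1)/2
= 12*46/2
= 552/2 = 276

276


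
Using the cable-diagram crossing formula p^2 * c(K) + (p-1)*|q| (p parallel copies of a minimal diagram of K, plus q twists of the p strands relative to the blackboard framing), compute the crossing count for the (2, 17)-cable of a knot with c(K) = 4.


Step 1: Each of the c(K) crossings of the companion diagram becomes p*p = p^2 crossings among the p parallel strands, and each of the |q| twists s_1 s_2 ... s_(p-1) adds (p-1) crossings.
  Crossings = p^2 * c(K) + (p-1)*|q|
Step 2: = 2^2 * 4 + (2-1)*17
Step 3: = 4*4 + 1*17
Step 4: = 16 + 17 = 33

33


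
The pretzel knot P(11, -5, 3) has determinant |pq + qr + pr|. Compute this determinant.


Step 1: Compute pq + qr + pr.
pq = 11*(-5) = -55
qr = (-5)*3 = -15
pr = 11*3 = 33
pq + qr + pr = -55 + (-15) + 33 = -37
Step 2: Take absolute value.
det(P(11,-5,3)) = |-37| = 37

37


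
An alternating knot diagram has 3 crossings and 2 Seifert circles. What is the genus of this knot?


For alternating knots, g = (c - s + 1)/2.
= (3 - 2 + 1)/2
= 2/2 = 1

1


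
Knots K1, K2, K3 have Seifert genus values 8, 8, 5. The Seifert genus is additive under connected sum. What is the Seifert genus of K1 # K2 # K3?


The Seifert genus is additive under connected sum.
Seifert genus(K1 # K2 # K3) = (8) + (8) + (5)
= 21

21


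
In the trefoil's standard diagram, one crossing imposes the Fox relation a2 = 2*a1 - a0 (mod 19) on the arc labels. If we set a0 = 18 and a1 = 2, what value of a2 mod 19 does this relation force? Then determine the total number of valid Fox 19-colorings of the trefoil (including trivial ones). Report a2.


Step 1: Apply the given crossing relation 2*a1 - a0 - a2 = 0 (mod 19).
  a2 = 2*a1 - a0 mod 19
  a2 = 2*2 - 18 mod 19
  a2 = 4 - 18 mod 19
  a2 = -14 mod 19 = 5
Step 2: The trefoil has determinant 3.
  Number of Fox p-colorings (p prime) is p^2 if p = 3, else p.
  Since 19 does not divide 3, only trivial (constant) colorings exist.
  (So the trial a0 = 18, a1 = 2 with a0 != a1 does NOT extend to a valid coloring of the whole trefoil: the other two crossing relations require 3*(a1 - a0) = 0 (mod 19), which fails.)
  Total colorings = 19
Step 3: a2 = 5, total Fox 19-colorings = 19

5


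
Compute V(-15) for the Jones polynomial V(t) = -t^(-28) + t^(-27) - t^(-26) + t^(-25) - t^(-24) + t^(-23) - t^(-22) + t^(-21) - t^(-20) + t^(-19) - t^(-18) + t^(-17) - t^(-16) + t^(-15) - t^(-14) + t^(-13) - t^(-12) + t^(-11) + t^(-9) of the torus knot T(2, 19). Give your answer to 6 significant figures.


Substituting t = -15 into V(t) = -t^(-28) + t^(-27) - t^(-26) + t^(-25) - t^(-24) + t^(-23) - t^(-22) + t^(-21) - t^(-20) + t^(-19) - t^(-18) + t^(-17) - t^(-16) + t^(-15) - t^(-14) + t^(-13) - t^(-12) + t^(-11) + t^(-9):
  (-)t^(-28) = -1.1734e-33
  (+)t^(-27) = -1.76009e-32
  (-)t^(-26) = -2.64014e-31
  (+)t^(-25) = -3.96021e-30
  (-)t^(-24) = -5.94032e-29
  (+)t^(-23) = -8.91048e-28
  (-)t^(-22) = -1.33657e-26
  (+)t^(-21) = -2.00486e-25
  (-)t^(-20) = -3.00729e-24
  (+)t^(-19) = -4.51093e-23
  (-)t^(-18) = -6.76639e-22
  (+)t^(-17) = -1.01496e-20
  (-)t^(-16) = -1.52244e-19
  (+)t^(-15) = -2.28366e-18
  (-)t^(-14) = -3.42549e-17
  (+)t^(-13) = -5.13823e-16
  (-)t^(-12) = -7.70735e-15
  (+)t^(-11) = -1.1561e-13
  (+)t^(-9) = -2.60123e-11
Sum = (-1.1734e-33) + (-1.76009e-32) + (-2.64014e-31) + (-3.96021e-30) + (-5.94032e-29) + (-8.91048e-28) + (-1.33657e-26) + (-2.00486e-25) + (-3.00729e-24) + (-4.51093e-23) + (-6.76639e-22) + (-1.01496e-20) + (-1.52244e-19) + (-2.28366e-18) + (-3.42549e-17) + (-5.13823e-16) + (-7.70735e-15) + (-1.1561e-13) + (-2.60123e-11)
= -2.613616294e-11
Rounded to 6 significant figures: -2.61362e-11

-2.61362e-11


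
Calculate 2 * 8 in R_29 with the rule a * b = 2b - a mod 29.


2 * 8 = 2*8 - 2 mod 29
= 16 - 2 mod 29
= 14 mod 29 = 14

14


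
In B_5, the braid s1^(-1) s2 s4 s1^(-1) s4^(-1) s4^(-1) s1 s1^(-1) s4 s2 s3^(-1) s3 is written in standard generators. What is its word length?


The word length counts the number of generators (including inverses).
Listing each generator: s1^(-1), s2, s4, s1^(-1), s4^(-1), s4^(-1), s1, s1^(-1), s4, s2, s3^(-1), s3
There are 12 generators in this braid word.

12


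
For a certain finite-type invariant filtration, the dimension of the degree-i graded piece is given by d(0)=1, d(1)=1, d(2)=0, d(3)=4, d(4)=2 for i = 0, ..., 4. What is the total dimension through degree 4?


Total dimension = d(0) + d(1) + ... + d(4)
= 1 + 1 + 0 + 4 + 2
= 8

8


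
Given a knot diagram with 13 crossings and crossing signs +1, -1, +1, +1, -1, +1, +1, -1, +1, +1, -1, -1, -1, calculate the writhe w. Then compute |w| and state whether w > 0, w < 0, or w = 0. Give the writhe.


Step 1: Count positive crossings (+1).
Positive crossings: 7
Step 2: Count negative crossings (-1).
Negative crossings: 6
Step 3: Writhe = (positive) - (negative)
w = 7 - 6 = 1
Step 4: |w| = 1, and w is positive

1


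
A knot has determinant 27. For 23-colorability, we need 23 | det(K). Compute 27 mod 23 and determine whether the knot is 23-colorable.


Step 1: A knot is p-colorable if and only if p divides its determinant.
Step 2: Compute 27 mod 23.
27 = 1 * 23 + 4
Step 3: 27 mod 23 = 4
Step 4: The knot is 23-colorable: no

4


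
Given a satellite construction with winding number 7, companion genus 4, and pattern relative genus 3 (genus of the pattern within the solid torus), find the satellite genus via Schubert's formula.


Schubert: g(satellite) = g_rel(pattern) + |winding| * g(companion),
where g_rel(pattern) is the genus of the pattern relative to the solid torus.
= 3 + 7 * 4
= 3 + 28 = 31

31


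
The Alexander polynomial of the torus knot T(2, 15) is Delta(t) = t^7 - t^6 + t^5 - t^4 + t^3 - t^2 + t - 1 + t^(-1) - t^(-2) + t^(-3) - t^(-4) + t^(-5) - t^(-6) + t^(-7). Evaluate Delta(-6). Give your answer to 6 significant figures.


Substituting t = -6 into Delta(t) = t^7 - t^6 + t^5 - t^4 + t^3 - t^2 + t - 1 + t^(-1) - t^(-2) + t^(-3) - t^(-4) + t^(-5) - t^(-6) + t^(-7):
Term values: (-279936) + (-46656) + (-7776) + (-1296) + (-216) + (-36) + (-6) + (-1) + (-0.166667) + (-0.0277778) + (-0.00462963) + (-0.000771605) + (-0.000128601) + (-2.14335e-05) + (-3.57225e-06)
Sum = -335923.2
Rounded to 6 significant figures: -335923

-335923


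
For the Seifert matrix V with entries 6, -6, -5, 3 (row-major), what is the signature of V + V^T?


Step 1: V + V^T = [[12, -11], [-11, 6]]
Step 2: trace = 18, det = -49
Step 3: Discriminant = 18^2 - 4*(-49) = 520
Step 4: Eigenvalues: 20.4018, -2.40175
Step 5: Signature = (# positive eigenvalues) - (# negative eigenvalues) = 0

0


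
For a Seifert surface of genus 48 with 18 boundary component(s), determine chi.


chi = 2 - 2g - b
= 2 - 2*48 - 18
= 2 - 96 - 18 = -112

-112


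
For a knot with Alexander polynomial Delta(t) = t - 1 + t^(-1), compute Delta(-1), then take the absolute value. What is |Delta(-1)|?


Step 1: The polynomial has 3 terms with alternating signs, exponents from 1 down to -1.
Step 2: Substitute t = -1. The i-th term has coefficient (-1)^i and exponent (m-i),
  so its value is (-1)^i * (-1)^(m-i) = (-1)^m = -1 for every i.
Step 3: All 3 terms equal -1, so Delta(-1) = 3 * (-1) = -3
Step 4: |Delta(-1)| = 3

3


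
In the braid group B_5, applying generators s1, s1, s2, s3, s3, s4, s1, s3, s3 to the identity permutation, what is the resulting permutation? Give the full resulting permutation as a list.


Starting with identity [1, 2, 3, 4, 5].
Apply generators in sequence:
  After s1: [2, 1, 3, 4, 5]
  After s1: [1, 2, 3, 4, 5]
  After s2: [1, 3, 2, 4, 5]
  After s3: [1, 3, 4, 2, 5]
  After s3: [1, 3, 2, 4, 5]
  After s4: [1, 3, 2, 5, 4]
  After s1: [3, 1, 2, 5, 4]
  After s3: [3, 1, 5, 2, 4]
  After s3: [3, 1, 2, 5, 4]
Final permutation: [3, 1, 2, 5, 4]

[3, 1, 2, 5, 4]


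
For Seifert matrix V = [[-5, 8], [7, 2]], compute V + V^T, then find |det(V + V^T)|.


Step 1: Form V + V^T where V = [[-5, 8], [7, 2]]
  V^T = [[-5, 7], [8, 2]]
  V + V^T = [[-10, 15], [15, 4]]
Step 2: det(V + V^T) = (-10)*4 - 15*15
  = -40 - 225 = -265
Step 3: Knot determinant = |det(V + V^T)| = |-265| = 265

265


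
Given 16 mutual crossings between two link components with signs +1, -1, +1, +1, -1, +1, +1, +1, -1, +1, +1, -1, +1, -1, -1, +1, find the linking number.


Step 1: Count positive crossings: 10
Step 2: Count negative crossings: 6
Step 3: Sum of signs = 10 - 6 = 4
Step 4: Linking number = sum/2 = 4/2 = 2

2


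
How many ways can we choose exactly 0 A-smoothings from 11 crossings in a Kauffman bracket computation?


We choose which 0 of 11 crossings get A-smoothings.
C(11, 0) = 11! / (0! * 11!)
= 1

1


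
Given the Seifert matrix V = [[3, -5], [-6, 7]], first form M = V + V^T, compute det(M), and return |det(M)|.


Step 1: Form V + V^T where V = [[3, -5], [-6, 7]]
  V^T = [[3, -6], [-5, 7]]
  V + V^T = [[6, -11], [-11, 14]]
Step 2: det(V + V^T) = 6*14 - (-11)*(-11)
  = 84 - 121 = -37
Step 3: Knot determinant = |det(V + V^T)| = |-37| = 37

37


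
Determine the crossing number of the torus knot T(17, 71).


For a torus knot T(p, q) with gcd(p,q)=1,
the crossing number is min(p*(q-1), q*(p-1)).
p*(q-1) = 17*70 = 1190
q*(p-1) = 71*16 = 1136
min(1190, 1136) = 1136

1136
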